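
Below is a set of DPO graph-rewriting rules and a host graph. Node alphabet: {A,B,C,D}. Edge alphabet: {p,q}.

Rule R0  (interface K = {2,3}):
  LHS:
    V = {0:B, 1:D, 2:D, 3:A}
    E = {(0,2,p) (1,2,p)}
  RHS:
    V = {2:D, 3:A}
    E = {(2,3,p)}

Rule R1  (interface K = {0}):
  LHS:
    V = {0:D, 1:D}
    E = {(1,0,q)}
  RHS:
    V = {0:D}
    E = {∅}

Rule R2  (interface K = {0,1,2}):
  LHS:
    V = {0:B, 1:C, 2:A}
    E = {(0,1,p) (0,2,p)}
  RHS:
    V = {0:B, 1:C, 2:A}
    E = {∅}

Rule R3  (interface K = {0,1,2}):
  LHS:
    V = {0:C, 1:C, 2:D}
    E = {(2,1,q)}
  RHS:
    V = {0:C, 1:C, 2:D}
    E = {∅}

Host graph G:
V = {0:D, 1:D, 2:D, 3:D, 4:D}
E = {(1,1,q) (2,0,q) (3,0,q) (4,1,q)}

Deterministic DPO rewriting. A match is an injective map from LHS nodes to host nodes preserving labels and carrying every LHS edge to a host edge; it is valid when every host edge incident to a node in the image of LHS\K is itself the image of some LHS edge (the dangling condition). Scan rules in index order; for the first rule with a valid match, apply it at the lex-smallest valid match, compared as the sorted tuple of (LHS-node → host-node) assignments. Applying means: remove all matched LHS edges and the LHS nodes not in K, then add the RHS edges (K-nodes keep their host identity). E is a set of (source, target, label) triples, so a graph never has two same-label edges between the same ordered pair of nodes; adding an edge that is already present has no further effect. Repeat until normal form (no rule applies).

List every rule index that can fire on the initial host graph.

Answer: [R1]

Steps:
R0: no valid match — LHS pattern not found
R1: 3 valid matches — {0↦0, 1↦2}, {0↦0, 1↦3}, {0↦1, 1↦4}
R2: no valid match — LHS pattern not found
R3: no valid match — LHS pattern not found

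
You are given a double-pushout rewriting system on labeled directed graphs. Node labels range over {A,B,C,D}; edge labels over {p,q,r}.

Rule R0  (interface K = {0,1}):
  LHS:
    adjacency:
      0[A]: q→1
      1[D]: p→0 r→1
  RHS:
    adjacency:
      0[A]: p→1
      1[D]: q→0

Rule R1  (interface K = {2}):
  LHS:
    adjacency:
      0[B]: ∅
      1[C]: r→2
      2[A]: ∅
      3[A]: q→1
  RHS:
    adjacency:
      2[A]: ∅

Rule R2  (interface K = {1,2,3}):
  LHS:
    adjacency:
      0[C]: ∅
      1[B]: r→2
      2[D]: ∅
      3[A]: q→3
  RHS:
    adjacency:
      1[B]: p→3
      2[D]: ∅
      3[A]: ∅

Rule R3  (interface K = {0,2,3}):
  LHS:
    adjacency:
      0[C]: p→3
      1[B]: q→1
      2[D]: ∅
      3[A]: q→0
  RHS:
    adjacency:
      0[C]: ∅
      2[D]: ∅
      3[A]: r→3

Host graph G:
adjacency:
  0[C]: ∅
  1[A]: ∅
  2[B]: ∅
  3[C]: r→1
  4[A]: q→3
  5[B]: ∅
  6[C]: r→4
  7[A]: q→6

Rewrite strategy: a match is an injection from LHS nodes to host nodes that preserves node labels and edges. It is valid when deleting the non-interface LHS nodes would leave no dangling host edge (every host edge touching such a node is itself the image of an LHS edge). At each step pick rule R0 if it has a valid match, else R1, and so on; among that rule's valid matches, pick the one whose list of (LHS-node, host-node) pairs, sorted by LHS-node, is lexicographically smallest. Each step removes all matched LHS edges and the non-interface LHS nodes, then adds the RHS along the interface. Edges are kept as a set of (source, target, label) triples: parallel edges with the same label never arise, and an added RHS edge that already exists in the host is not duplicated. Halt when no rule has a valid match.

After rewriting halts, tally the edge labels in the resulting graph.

Answer: (no edges)

Rewrite trace:
initial: |V|=8 |E|=4  E = 3-r->1 4-q->3 6-r->4 7-q->6
step 1: apply R1 at {0↦2, 1↦6, 2↦4, 3↦7}  → |V|=5 |E|=2  E = 3-r->1 4-q->3
step 2: apply R1 at {0↦5, 1↦3, 2↦1, 3↦4}  → |V|=2 |E|=0  E = ∅
normal form: no rule applies after step 2
NF edges: []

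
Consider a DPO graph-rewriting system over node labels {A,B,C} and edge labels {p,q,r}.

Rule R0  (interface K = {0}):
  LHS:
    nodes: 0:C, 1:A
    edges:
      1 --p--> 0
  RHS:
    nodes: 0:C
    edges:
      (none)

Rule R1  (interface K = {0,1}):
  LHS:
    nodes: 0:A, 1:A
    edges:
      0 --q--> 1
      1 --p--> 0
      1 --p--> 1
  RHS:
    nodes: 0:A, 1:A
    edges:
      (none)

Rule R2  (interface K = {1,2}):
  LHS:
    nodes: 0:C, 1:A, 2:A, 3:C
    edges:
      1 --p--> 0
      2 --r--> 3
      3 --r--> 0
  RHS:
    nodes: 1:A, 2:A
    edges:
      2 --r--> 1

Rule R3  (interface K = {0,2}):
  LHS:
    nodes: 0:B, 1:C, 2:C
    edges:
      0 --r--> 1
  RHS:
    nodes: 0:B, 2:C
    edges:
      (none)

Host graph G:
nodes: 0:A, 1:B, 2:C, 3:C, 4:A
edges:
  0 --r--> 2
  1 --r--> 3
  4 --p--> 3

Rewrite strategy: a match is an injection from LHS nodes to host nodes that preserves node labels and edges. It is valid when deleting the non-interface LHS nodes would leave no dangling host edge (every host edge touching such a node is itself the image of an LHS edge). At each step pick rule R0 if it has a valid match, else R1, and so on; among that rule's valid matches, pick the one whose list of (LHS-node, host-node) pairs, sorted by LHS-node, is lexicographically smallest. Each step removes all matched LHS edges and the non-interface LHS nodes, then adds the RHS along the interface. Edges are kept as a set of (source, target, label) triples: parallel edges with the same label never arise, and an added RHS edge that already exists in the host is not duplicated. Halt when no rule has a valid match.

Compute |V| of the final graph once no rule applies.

Answer: 3

Steps:
initial: |V|=5 |E|=3  E = 0-r->2 1-r->3 4-p->3
step 1: apply R0 at {0↦3, 1↦4}  → |V|=4 |E|=2  E = 0-r->2 1-r->3
step 2: apply R3 at {0↦1, 1↦3, 2↦2}  → |V|=3 |E|=1  E = 0-r->2
halt: no rule applies after step 2
NF nodes: {0:A, 1:B, 2:C}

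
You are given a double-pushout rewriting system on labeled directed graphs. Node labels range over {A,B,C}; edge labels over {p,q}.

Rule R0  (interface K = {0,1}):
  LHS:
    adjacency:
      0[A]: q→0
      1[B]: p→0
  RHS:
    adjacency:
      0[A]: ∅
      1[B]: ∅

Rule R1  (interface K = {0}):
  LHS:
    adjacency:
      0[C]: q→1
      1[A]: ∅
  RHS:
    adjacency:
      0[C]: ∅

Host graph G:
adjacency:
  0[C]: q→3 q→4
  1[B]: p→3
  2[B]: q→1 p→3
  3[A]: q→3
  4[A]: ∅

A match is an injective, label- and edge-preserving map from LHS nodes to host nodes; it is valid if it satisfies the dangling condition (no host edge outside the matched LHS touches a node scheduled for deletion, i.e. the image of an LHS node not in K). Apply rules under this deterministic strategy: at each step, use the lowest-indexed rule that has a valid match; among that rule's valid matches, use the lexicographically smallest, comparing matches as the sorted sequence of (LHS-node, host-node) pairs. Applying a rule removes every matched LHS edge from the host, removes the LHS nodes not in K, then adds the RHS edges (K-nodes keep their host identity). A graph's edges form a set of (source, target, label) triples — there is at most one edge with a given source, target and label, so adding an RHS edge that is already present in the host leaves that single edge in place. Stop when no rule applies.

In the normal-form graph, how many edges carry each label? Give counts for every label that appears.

start.  V:5 E:6  edges: 0-q->3 0-q->4 1-p->3 2-q->1 2-p->3 3-q->3
1. fire R0 via {0↦3, 1↦1}  →  V:5 E:4  edges: 0-q->3 0-q->4 2-q->1 2-p->3
2. fire R1 via {0↦0, 1↦4}  →  V:4 E:3  edges: 0-q->3 2-q->1 2-p->3
halt: no rule applies after step 2
NF edges: [(0, 3, 'q'), (2, 1, 'q'), (2, 3, 'p')]

Answer: p:1 q:2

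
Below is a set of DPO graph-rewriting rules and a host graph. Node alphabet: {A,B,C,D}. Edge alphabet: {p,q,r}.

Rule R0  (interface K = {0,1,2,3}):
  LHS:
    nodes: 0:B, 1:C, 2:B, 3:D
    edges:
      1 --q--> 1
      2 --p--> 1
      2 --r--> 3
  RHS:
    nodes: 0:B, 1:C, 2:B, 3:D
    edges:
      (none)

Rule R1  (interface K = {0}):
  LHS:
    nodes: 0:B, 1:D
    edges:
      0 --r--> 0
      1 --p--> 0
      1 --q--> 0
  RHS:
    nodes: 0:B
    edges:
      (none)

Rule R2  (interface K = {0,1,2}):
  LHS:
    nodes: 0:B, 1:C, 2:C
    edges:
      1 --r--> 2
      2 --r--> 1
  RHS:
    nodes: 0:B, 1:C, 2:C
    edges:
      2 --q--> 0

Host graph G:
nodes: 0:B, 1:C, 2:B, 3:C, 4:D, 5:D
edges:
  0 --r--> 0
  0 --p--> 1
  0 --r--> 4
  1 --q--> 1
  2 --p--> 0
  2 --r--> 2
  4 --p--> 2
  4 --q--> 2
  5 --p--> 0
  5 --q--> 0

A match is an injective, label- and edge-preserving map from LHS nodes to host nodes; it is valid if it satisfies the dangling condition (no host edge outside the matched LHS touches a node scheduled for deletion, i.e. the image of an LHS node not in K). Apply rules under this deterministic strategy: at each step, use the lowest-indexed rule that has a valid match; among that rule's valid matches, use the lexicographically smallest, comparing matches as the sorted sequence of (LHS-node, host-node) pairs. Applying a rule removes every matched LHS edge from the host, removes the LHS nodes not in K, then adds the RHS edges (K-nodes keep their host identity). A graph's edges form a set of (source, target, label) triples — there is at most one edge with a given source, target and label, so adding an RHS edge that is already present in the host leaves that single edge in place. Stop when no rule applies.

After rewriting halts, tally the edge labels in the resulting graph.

Answer: p:1

Derivation:
initial: |V|=6 |E|=10  E = 0-r->0 0-p->1 0-r->4 1-q->1 2-p->0 2-r->2 4-p->2 4-q->2 5-p->0 5-q->0
step 1: apply R0 at {0↦2, 1↦1, 2↦0, 3↦4}  → |V|=6 |E|=7  E = 0-r->0 2-p->0 2-r->2 4-p->2 4-q->2 5-p->0 5-q->0
step 2: apply R1 at {0↦0, 1↦5}  → |V|=5 |E|=4  E = 2-p->0 2-r->2 4-p->2 4-q->2
step 3: apply R1 at {0↦2, 1↦4}  → |V|=4 |E|=1  E = 2-p->0
normal form: no rule applies after step 3
NF edges: [(2, 0, 'p')]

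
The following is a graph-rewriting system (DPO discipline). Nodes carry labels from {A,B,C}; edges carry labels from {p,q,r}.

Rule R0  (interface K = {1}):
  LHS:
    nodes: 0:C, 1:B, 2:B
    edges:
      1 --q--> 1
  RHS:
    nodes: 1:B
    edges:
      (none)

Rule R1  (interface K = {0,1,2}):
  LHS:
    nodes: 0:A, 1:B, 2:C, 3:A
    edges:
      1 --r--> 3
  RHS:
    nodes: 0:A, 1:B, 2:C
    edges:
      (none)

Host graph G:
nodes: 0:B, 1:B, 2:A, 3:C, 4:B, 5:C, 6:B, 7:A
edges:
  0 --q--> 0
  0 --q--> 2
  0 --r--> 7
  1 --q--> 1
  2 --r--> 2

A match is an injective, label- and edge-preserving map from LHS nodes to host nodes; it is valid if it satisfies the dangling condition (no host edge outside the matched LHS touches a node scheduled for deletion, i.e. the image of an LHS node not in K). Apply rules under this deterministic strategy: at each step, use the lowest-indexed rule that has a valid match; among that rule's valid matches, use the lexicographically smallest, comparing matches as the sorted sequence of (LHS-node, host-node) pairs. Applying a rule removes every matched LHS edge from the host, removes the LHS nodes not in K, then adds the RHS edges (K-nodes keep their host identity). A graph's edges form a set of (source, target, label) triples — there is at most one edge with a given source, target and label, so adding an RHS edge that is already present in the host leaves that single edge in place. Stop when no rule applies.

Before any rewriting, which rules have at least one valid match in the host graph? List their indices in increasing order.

R0: 8 valid matches — {0↦3, 1↦0, 2↦4}, {0↦3, 1↦0, 2↦6}, {0↦3, 1↦1, 2↦4} (+5 more)
R1: 2 valid matches — {0↦2, 1↦0, 2↦3, 3↦7}, {0↦2, 1↦0, 2↦5, 3↦7}

Answer: [R0,R1]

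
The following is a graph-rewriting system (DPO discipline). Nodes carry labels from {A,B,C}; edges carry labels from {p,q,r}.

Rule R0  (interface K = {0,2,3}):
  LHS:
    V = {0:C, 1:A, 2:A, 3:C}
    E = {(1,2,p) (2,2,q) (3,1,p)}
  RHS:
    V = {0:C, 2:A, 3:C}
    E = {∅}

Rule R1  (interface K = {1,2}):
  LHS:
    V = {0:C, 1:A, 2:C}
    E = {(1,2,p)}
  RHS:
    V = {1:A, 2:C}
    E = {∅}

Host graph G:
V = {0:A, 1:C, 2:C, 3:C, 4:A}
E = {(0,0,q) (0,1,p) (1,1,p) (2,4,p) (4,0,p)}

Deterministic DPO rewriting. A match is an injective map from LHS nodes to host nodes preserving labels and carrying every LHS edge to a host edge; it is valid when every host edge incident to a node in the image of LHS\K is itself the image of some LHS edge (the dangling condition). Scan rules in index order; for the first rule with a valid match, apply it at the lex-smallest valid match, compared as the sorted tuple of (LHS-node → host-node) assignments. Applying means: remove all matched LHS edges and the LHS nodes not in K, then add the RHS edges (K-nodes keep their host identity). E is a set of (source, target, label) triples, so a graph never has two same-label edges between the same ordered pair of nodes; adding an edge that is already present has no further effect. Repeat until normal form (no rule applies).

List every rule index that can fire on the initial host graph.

Answer: [R0,R1]

Steps:
R0: 2 valid matches — {0↦1, 1↦4, 2↦0, 3↦2}, {0↦3, 1↦4, 2↦0, 3↦2}
R1: 1 valid match — {0↦3, 1↦0, 2↦1}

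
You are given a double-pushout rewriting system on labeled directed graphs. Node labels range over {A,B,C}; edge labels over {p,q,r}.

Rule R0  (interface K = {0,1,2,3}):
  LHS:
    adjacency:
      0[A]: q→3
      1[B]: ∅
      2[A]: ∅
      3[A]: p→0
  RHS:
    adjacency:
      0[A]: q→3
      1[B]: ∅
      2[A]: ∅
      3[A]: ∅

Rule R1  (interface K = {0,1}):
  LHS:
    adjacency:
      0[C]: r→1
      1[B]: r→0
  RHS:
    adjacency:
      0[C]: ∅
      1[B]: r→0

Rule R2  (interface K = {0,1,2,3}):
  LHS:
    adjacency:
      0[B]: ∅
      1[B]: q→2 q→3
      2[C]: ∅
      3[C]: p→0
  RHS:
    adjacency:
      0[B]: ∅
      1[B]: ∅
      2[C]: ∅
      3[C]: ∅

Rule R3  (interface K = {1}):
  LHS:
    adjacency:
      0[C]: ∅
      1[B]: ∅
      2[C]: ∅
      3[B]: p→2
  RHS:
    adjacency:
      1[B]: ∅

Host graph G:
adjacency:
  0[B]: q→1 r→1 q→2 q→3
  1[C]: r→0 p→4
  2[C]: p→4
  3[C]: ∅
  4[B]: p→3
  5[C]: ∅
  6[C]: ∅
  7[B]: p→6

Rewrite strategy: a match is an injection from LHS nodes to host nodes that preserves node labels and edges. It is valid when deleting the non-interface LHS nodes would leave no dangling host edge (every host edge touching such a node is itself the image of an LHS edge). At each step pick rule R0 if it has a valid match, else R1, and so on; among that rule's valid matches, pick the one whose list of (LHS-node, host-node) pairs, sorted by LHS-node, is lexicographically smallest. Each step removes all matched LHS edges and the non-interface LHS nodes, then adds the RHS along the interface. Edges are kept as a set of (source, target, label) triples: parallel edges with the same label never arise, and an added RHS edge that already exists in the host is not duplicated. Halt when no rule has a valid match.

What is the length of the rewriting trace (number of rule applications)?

initial: |V|=8 |E|=9  E = 0-q->1 0-r->1 0-q->2 0-q->3 1-r->0 1-p->4 2-p->4 4-p->3 7-p->6
step 1: apply R1 at {0↦1, 1↦0}  → |V|=8 |E|=8  E = 0-q->1 0-r->1 0-q->2 0-q->3 1-p->4 2-p->4 4-p->3 7-p->6
step 2: apply R2 at {0↦4, 1↦0, 2↦1, 3↦2}  → |V|=8 |E|=5  E = 0-r->1 0-q->3 1-p->4 4-p->3 7-p->6
step 3: apply R3 at {0↦2, 1↦0, 2↦6, 3↦7}  → |V|=5 |E|=4  E = 0-r->1 0-q->3 1-p->4 4-p->3
halt: no rule applies after step 3

Answer: 3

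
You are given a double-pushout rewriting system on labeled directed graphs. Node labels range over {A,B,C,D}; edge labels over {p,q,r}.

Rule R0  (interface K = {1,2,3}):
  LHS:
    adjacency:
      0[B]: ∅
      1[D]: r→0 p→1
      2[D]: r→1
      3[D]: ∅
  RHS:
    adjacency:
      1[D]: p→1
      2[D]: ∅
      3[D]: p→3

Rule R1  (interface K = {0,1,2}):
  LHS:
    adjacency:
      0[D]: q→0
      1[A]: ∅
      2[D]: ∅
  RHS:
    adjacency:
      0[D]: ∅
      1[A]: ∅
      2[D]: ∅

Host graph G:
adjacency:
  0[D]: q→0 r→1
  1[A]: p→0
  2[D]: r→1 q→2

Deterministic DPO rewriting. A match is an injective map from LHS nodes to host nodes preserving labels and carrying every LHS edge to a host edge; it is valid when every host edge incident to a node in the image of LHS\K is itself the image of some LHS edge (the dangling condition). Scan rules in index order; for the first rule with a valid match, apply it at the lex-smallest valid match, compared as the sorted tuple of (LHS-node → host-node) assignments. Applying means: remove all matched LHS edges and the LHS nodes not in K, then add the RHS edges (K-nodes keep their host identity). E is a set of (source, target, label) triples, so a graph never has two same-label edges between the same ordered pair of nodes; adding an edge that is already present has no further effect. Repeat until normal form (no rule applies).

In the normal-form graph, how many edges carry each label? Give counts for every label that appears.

Answer: p:1 r:2

Derivation:
[0] host  ⇒  3 nodes, 5 edges  {0-q->0 0-r->1 1-p->0 2-r->1 2-q->2}
[1] R1 @ {0↦0, 1↦1, 2↦2}  ⇒  3 nodes, 4 edges  {0-r->1 1-p->0 2-r->1 2-q->2}
[2] R1 @ {0↦2, 1↦1, 2↦0}  ⇒  3 nodes, 3 edges  {0-r->1 1-p->0 2-r->1}
halt: no rule applies after step 2
NF edges: [(0, 1, 'r'), (1, 0, 'p'), (2, 1, 'r')]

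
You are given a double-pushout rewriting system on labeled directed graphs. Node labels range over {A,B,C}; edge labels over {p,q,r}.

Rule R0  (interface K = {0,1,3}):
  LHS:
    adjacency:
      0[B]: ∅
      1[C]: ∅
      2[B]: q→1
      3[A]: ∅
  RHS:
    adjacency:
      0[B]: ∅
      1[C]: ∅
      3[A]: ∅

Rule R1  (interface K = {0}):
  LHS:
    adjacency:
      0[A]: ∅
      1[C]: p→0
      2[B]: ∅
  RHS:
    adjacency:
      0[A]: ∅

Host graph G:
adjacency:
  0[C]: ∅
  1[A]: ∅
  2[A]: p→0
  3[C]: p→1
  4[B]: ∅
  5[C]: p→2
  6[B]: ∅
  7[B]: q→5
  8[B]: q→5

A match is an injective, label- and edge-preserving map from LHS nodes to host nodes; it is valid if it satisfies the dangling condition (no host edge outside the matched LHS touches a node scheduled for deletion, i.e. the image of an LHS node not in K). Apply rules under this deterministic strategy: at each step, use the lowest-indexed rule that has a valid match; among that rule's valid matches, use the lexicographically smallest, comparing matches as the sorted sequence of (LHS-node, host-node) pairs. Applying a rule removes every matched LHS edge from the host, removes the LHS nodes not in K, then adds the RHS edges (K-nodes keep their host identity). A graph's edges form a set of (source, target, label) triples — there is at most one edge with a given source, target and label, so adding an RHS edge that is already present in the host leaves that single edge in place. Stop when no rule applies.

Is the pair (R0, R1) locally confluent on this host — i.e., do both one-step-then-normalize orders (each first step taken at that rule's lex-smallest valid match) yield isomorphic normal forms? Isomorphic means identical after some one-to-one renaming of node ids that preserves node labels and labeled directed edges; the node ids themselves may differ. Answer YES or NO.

branch R0-first: apply at {0↦4, 1↦5, 2↦7, 3↦1} → |E|=4, then 3 more step(s) → NF |V|=3 |E|=1 V={0:C, 1:A, 2:A} E=2-p->0
branch R1-first: apply at {0↦1, 1↦3, 2↦4} → |E|=4, then 3 more step(s) → NF |V|=3 |E|=1 V={0:C, 1:A, 2:A} E=2-p->0
graphs isomorphic (equal up to label-preserving node renaming)

Answer: YES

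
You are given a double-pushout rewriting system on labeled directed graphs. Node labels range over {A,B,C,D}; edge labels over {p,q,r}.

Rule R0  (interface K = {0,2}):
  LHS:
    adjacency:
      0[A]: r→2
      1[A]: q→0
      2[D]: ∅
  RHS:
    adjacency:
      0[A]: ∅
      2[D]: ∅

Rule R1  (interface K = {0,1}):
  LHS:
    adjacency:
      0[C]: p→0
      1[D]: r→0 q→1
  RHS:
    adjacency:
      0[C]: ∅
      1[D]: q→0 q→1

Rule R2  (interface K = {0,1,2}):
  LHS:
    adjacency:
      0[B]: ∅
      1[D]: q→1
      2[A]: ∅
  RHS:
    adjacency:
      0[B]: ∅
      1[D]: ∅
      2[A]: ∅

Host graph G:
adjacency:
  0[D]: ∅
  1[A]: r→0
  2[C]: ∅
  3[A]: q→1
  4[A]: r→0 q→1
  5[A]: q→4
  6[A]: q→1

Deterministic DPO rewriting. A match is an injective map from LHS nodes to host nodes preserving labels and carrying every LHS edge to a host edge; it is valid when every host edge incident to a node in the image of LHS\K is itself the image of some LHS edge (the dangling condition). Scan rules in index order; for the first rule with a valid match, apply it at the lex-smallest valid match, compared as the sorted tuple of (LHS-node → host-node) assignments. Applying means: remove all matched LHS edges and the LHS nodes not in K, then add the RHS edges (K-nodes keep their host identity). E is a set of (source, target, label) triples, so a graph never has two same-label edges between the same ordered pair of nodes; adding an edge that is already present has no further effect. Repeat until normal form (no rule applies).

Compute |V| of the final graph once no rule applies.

[0] host  ⇒  7 nodes, 6 edges  {1-r->0 3-q->1 4-r->0 4-q->1 5-q->4 6-q->1}
[1] R0 @ {0↦1, 1↦3, 2↦0}  ⇒  6 nodes, 4 edges  {4-r->0 4-q->1 5-q->4 6-q->1}
[2] R0 @ {0↦4, 1↦5, 2↦0}  ⇒  5 nodes, 2 edges  {4-q->1 6-q->1}
halt: no rule applies after step 2
NF nodes: {0:D, 1:A, 2:C, 4:A, 6:A}

Answer: 5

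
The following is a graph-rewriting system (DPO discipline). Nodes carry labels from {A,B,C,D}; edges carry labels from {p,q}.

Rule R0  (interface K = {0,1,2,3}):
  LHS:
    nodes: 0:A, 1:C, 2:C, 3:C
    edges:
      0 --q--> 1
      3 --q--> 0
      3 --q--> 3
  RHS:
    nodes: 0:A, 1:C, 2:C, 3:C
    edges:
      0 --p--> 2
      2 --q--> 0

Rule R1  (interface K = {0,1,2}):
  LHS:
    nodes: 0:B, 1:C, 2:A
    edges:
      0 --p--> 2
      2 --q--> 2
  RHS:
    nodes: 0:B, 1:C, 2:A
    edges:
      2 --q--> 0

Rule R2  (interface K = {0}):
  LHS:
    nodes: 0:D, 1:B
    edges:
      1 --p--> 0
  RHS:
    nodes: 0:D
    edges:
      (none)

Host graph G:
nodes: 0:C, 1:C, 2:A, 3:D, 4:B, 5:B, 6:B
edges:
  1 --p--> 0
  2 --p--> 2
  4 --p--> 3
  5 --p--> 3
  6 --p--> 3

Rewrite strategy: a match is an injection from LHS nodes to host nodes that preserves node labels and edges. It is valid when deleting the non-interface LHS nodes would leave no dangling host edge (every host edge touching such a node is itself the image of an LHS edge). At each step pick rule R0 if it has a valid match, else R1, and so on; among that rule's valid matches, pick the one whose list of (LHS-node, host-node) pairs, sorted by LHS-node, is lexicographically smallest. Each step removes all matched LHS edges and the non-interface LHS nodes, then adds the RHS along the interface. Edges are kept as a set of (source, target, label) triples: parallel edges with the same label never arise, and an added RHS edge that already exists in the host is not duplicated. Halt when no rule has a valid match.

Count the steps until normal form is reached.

Answer: 3

Steps:
start.  V:7 E:5  edges: 1-p->0 2-p->2 4-p->3 5-p->3 6-p->3
1. fire R2 via {0↦3, 1↦4}  →  V:6 E:4  edges: 1-p->0 2-p->2 5-p->3 6-p->3
2. fire R2 via {0↦3, 1↦5}  →  V:5 E:3  edges: 1-p->0 2-p->2 6-p->3
3. fire R2 via {0↦3, 1↦6}  →  V:4 E:2  edges: 1-p->0 2-p->2
halt: no rule applies after step 3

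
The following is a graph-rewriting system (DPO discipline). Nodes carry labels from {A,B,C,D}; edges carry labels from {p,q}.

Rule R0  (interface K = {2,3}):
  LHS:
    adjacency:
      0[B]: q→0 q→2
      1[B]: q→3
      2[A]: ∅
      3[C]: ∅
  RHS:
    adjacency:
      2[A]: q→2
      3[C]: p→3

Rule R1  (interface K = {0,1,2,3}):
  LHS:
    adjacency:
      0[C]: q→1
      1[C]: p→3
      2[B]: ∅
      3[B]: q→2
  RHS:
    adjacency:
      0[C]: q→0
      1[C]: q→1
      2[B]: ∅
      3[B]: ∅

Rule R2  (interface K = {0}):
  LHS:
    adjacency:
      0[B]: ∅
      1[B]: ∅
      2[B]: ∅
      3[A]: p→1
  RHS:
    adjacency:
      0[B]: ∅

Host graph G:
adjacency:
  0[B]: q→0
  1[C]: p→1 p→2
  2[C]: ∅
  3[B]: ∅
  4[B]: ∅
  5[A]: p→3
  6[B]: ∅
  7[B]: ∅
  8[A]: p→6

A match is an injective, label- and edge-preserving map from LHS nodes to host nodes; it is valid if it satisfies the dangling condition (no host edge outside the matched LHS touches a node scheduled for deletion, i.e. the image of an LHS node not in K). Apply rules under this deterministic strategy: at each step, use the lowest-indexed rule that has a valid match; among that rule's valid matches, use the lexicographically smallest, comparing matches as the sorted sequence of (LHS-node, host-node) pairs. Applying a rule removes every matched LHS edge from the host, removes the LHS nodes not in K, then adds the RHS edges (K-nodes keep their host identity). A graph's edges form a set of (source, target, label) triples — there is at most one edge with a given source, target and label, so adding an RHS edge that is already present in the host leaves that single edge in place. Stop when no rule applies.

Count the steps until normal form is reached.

Answer: 2

Rewrite trace:
[0] host  ⇒  9 nodes, 5 edges  {0-q->0 1-p->1 1-p->2 5-p->3 8-p->6}
[1] R2 @ {0↦0, 1↦3, 2↦4, 3↦5}  ⇒  6 nodes, 4 edges  {0-q->0 1-p->1 1-p->2 8-p->6}
[2] R2 @ {0↦0, 1↦6, 2↦7, 3↦8}  ⇒  3 nodes, 3 edges  {0-q->0 1-p->1 1-p->2}
normal form: no rule applies after step 2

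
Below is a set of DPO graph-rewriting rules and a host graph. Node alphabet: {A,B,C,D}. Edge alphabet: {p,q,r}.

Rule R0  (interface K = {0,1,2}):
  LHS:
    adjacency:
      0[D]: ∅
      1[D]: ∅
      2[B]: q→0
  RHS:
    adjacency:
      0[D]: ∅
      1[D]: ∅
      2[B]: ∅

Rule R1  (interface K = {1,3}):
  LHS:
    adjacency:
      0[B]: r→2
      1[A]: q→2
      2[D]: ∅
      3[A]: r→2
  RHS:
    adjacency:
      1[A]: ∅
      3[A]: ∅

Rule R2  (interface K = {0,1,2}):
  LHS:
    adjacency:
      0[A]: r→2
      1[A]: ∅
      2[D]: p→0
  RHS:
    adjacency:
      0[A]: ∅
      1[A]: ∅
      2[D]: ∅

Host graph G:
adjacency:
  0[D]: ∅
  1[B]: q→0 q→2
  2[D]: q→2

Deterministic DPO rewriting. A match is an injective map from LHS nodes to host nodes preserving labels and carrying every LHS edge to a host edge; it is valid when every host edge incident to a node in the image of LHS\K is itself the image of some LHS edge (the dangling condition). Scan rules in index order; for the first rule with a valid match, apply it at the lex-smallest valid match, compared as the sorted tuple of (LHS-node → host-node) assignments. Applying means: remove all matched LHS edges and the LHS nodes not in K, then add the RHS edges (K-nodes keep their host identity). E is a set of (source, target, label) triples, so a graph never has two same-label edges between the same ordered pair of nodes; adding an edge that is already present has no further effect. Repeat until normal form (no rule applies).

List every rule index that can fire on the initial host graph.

Answer: [R0]

Derivation:
R0: 2 valid matches — {0↦0, 1↦2, 2↦1}, {0↦2, 1↦0, 2↦1}
R1: no valid match — LHS pattern not found
R2: no valid match — LHS pattern not found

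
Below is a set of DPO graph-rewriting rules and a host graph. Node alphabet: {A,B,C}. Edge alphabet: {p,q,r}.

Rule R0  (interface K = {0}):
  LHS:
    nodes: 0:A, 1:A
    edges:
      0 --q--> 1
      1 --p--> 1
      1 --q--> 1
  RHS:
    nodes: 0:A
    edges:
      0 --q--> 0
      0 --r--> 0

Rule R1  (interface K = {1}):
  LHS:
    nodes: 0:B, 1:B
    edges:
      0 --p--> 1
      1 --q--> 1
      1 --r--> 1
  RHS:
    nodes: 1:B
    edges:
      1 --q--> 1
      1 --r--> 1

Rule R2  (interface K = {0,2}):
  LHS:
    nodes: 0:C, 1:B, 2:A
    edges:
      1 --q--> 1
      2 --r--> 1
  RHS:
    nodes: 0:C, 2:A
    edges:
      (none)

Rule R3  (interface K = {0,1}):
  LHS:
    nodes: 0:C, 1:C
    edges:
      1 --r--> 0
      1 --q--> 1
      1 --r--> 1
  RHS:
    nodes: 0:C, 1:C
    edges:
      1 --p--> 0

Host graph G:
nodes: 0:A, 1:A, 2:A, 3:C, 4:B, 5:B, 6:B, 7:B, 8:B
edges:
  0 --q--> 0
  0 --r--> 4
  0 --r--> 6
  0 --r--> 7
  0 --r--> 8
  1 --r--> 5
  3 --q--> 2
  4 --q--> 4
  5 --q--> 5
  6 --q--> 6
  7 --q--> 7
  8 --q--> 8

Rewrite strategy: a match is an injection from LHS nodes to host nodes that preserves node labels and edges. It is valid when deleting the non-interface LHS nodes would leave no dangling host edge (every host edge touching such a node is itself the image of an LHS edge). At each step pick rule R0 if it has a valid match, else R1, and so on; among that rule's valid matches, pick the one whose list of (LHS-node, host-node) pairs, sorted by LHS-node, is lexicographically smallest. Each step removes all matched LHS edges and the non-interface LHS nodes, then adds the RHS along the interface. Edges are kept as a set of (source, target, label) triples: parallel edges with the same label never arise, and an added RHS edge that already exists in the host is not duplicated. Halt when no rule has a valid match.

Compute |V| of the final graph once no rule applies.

initial: |V|=9 |E|=12  E = 0-q->0 0-r->4 0-r->6 0-r->7 0-r->8 1-r->5 3-q->2 4-q->4 5-q->5 6-q->6 7-q->7 8-q->8
step 1: apply R2 at {0↦3, 1↦4, 2↦0}  → |V|=8 |E|=10  E = 0-q->0 0-r->6 0-r->7 0-r->8 1-r->5 3-q->2 5-q->5 6-q->6 7-q->7 8-q->8
step 2: apply R2 at {0↦3, 1↦5, 2↦1}  → |V|=7 |E|=8  E = 0-q->0 0-r->6 0-r->7 0-r->8 3-q->2 6-q->6 7-q->7 8-q->8
step 3: apply R2 at {0↦3, 1↦6, 2↦0}  → |V|=6 |E|=6  E = 0-q->0 0-r->7 0-r->8 3-q->2 7-q->7 8-q->8
step 4: apply R2 at {0↦3, 1↦7, 2↦0}  → |V|=5 |E|=4  E = 0-q->0 0-r->8 3-q->2 8-q->8
step 5: apply R2 at {0↦3, 1↦8, 2↦0}  → |V|=4 |E|=2  E = 0-q->0 3-q->2
normal form: no rule applies after step 5
NF nodes: {0:A, 1:A, 2:A, 3:C}

Answer: 4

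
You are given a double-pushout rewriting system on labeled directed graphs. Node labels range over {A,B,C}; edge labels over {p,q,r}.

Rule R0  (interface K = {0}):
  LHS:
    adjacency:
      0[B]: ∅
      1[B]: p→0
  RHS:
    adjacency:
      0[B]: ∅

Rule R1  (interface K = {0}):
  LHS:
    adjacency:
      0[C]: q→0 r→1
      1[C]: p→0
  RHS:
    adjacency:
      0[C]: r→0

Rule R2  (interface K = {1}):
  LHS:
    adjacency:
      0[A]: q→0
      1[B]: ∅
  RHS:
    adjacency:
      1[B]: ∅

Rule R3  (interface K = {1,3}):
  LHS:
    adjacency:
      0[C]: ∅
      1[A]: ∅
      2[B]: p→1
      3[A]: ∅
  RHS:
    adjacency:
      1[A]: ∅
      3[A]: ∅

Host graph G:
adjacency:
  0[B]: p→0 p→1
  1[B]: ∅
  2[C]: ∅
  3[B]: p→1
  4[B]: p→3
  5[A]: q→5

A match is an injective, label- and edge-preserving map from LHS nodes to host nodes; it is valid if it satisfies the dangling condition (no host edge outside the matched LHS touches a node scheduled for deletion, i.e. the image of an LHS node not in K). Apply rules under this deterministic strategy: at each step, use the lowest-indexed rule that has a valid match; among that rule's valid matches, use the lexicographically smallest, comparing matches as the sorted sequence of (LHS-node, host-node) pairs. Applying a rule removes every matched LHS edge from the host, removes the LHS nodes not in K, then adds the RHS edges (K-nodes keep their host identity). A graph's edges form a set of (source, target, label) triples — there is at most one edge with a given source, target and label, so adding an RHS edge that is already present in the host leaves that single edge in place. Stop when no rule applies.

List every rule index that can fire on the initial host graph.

Answer: [R0,R2]

Steps:
R0: 1 valid match — {0↦3, 1↦4}
R1: no valid match — LHS pattern not found
R2: 4 valid matches — {0↦5, 1↦0}, {0↦5, 1↦1}, {0↦5, 1↦3} (+1 more)
R3: no valid match — LHS pattern not found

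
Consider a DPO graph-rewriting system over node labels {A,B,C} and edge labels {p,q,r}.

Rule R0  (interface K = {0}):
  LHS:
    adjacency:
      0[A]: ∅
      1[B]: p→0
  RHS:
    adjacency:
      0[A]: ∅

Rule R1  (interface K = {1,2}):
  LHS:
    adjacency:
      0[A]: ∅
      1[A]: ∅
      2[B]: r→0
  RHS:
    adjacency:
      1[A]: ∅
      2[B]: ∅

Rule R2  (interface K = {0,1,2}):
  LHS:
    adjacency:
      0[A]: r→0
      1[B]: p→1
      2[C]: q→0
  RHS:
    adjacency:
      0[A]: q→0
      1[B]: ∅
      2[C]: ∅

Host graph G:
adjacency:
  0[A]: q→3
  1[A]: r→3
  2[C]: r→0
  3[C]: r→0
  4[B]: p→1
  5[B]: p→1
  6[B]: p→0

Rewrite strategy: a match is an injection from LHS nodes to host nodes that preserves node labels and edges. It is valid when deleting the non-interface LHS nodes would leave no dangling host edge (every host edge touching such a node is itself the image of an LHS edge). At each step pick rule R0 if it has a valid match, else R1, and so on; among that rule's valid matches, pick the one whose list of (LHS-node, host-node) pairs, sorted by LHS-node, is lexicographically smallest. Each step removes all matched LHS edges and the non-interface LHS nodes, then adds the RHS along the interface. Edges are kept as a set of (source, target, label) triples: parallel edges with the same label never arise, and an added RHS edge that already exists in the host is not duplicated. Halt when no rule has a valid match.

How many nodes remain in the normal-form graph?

[0] host  ⇒  7 nodes, 7 edges  {0-q->3 1-r->3 2-r->0 3-r->0 4-p->1 5-p->1 6-p->0}
[1] R0 @ {0↦0, 1↦6}  ⇒  6 nodes, 6 edges  {0-q->3 1-r->3 2-r->0 3-r->0 4-p->1 5-p->1}
[2] R0 @ {0↦1, 1↦4}  ⇒  5 nodes, 5 edges  {0-q->3 1-r->3 2-r->0 3-r->0 5-p->1}
[3] R0 @ {0↦1, 1↦5}  ⇒  4 nodes, 4 edges  {0-q->3 1-r->3 2-r->0 3-r->0}
halt: no rule applies after step 3
NF nodes: {0:A, 1:A, 2:C, 3:C}

Answer: 4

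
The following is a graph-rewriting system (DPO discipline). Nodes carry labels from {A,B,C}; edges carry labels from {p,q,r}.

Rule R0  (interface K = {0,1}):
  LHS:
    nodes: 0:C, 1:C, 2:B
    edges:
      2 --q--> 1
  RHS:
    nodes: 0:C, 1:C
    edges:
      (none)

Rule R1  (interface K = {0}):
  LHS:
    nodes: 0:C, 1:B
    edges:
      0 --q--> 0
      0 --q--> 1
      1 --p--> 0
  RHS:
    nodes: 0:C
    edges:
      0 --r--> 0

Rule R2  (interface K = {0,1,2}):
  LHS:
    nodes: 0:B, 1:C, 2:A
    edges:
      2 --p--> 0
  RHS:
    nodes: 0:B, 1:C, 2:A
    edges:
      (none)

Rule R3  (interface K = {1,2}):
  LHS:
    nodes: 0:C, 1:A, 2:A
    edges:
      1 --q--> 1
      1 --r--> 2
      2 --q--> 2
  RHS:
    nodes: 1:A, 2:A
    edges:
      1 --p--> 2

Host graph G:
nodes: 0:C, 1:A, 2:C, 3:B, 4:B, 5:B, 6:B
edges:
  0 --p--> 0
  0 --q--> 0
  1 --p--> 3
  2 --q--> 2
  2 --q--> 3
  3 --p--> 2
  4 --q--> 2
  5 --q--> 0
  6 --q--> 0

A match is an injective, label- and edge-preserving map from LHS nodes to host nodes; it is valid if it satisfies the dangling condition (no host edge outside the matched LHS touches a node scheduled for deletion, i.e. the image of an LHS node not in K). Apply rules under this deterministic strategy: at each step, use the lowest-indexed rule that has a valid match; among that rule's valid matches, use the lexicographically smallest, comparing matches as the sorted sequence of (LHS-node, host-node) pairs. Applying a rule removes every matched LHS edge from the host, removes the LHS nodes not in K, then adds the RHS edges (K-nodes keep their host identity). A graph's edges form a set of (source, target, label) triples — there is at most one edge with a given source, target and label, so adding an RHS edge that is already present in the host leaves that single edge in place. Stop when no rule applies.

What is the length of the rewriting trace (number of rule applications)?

[0] host  ⇒  7 nodes, 9 edges  {0-p->0 0-q->0 1-p->3 2-q->2 2-q->3 3-p->2 4-q->2 5-q->0 6-q->0}
[1] R0 @ {0↦0, 1↦2, 2↦4}  ⇒  6 nodes, 8 edges  {0-p->0 0-q->0 1-p->3 2-q->2 2-q->3 3-p->2 5-q->0 6-q->0}
[2] R0 @ {0↦2, 1↦0, 2↦5}  ⇒  5 nodes, 7 edges  {0-p->0 0-q->0 1-p->3 2-q->2 2-q->3 3-p->2 6-q->0}
[3] R0 @ {0↦2, 1↦0, 2↦6}  ⇒  4 nodes, 6 edges  {0-p->0 0-q->0 1-p->3 2-q->2 2-q->3 3-p->2}
[4] R2 @ {0↦3, 1↦0, 2↦1}  ⇒  4 nodes, 5 edges  {0-p->0 0-q->0 2-q->2 2-q->3 3-p->2}
[5] R1 @ {0↦2, 1↦3}  ⇒  3 nodes, 3 edges  {0-p->0 0-q->0 2-r->2}
final graph: no rule applies after step 5

Answer: 5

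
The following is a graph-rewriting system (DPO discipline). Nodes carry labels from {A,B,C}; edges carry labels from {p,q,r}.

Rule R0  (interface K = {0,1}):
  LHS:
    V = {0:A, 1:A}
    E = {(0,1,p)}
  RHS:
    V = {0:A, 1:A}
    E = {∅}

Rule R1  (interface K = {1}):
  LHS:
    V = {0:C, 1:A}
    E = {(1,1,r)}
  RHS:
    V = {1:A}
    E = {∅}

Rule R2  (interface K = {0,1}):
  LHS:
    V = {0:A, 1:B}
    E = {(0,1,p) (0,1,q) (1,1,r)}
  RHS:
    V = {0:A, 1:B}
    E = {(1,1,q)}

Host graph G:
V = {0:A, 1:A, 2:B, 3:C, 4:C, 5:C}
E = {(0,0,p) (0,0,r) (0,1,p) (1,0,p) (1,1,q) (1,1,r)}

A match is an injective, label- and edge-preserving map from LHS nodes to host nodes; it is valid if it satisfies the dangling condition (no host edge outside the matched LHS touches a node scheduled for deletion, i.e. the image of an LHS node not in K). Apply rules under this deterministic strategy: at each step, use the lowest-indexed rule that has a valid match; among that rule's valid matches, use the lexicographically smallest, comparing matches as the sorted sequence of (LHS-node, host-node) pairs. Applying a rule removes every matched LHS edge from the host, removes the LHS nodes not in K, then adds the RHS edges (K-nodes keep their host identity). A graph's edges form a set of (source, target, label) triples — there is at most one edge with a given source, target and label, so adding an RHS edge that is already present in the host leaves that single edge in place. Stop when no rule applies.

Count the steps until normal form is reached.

start.  V:6 E:6  edges: 0-p->0 0-r->0 0-p->1 1-p->0 1-q->1 1-r->1
1. fire R0 via {0↦0, 1↦1}  →  V:6 E:5  edges: 0-p->0 0-r->0 1-p->0 1-q->1 1-r->1
2. fire R0 via {0↦1, 1↦0}  →  V:6 E:4  edges: 0-p->0 0-r->0 1-q->1 1-r->1
3. fire R1 via {0↦3, 1↦0}  →  V:5 E:3  edges: 0-p->0 1-q->1 1-r->1
4. fire R1 via {0↦4, 1↦1}  →  V:4 E:2  edges: 0-p->0 1-q->1
halt: no rule applies after step 4

Answer: 4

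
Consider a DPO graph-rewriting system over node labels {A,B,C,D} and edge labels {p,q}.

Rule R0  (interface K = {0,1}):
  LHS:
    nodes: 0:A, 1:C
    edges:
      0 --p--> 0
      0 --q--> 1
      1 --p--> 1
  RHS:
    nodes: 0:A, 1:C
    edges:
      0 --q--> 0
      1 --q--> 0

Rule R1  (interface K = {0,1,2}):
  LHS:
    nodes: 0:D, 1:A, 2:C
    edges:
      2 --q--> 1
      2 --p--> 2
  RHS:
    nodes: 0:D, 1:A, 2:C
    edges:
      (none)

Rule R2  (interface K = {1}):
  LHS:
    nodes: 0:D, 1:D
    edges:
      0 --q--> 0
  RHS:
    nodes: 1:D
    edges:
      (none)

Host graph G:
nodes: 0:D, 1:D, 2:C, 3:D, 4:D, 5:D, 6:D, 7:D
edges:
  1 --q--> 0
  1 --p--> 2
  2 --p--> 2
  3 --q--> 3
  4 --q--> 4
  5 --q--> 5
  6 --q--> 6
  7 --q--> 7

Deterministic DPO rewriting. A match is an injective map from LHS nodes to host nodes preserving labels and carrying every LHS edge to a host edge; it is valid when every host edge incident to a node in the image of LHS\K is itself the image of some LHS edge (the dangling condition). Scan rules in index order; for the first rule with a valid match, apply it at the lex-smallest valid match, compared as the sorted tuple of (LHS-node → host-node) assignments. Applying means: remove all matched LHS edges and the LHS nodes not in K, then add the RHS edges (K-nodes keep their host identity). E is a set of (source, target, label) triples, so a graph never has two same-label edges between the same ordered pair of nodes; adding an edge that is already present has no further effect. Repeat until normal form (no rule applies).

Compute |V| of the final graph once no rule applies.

initial: |V|=8 |E|=8  E = 1-q->0 1-p->2 2-p->2 3-q->3 4-q->4 5-q->5 6-q->6 7-q->7
step 1: apply R2 at {0↦3, 1↦0}  → |V|=7 |E|=7  E = 1-q->0 1-p->2 2-p->2 4-q->4 5-q->5 6-q->6 7-q->7
step 2: apply R2 at {0↦4, 1↦0}  → |V|=6 |E|=6  E = 1-q->0 1-p->2 2-p->2 5-q->5 6-q->6 7-q->7
step 3: apply R2 at {0↦5, 1↦0}  → |V|=5 |E|=5  E = 1-q->0 1-p->2 2-p->2 6-q->6 7-q->7
step 4: apply R2 at {0↦6, 1↦0}  → |V|=4 |E|=4  E = 1-q->0 1-p->2 2-p->2 7-q->7
step 5: apply R2 at {0↦7, 1↦0}  → |V|=3 |E|=3  E = 1-q->0 1-p->2 2-p->2
final graph: no rule applies after step 5
NF nodes: {0:D, 1:D, 2:C}

Answer: 3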